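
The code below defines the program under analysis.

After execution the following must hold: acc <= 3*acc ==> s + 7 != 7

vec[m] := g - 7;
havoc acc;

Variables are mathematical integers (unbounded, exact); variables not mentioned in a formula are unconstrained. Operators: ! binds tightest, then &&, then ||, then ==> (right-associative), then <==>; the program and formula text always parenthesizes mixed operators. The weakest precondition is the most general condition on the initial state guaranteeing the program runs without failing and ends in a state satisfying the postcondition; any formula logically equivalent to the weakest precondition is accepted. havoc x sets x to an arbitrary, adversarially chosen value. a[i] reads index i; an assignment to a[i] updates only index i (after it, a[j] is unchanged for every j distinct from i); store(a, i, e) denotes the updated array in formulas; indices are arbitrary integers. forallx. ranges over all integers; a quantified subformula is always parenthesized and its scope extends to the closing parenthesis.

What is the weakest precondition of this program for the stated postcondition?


Working backward. After the program, the postcondition acc <= 3*acc ==> s + 7 != 7 must hold; in canonical form it is 2*acc >= 0 ==> s != 0.
Before havoc acc: forall acc_1. (2*acc_1 >= 0 ==> s != 0)
Before vec[m] := g - 7: forall acc_1. (2*acc_1 >= 0 ==> s != 0)
Answer: WP = forall acc_1. (2*acc_1 >= 0 ==> s != 0)


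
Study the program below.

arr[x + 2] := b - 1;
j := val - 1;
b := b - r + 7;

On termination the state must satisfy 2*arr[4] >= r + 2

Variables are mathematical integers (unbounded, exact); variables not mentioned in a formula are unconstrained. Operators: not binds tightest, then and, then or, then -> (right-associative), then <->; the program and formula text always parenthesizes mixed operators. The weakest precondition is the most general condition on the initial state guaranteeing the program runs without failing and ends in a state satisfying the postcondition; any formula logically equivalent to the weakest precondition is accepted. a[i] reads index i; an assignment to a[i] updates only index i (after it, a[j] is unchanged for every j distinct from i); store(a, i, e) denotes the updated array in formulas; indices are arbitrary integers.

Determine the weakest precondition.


Working backward. After the program, 2*arr[4] >= r + 2 must hold.
Before b := b - r + 7: 2*arr[4] >= r + 2
Before j := val - 1: 2*arr[4] >= r + 2
Before arr[x + 2] := b - 1: 2*store(arr, x + 2, b - 1)[4] >= r + 2
Answer: WP = 2*store(arr, x + 2, b - 1)[4] >= r + 2


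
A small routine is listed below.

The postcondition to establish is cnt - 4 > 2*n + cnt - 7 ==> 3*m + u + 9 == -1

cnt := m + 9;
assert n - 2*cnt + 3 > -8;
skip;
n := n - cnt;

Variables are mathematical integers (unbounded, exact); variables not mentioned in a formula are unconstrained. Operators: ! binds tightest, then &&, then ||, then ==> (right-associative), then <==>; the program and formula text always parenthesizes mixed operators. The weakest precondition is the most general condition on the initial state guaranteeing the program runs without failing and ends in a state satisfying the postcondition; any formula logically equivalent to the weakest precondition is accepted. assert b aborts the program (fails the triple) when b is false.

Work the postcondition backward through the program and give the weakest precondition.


Working backward. After the program, the postcondition cnt - 4 > 2*n + cnt - 7 ==> 3*m + u + 9 == -1 must hold; in canonical form it is 2*n < 3 ==> 3*m + u == -10.
Before n := n - cnt: 2*n < 2*cnt + 3 ==> 3*m + u == -10
Before skip: 2*n < 2*cnt + 3 ==> 3*m + u == -10
Before assert n - 2*cnt + 3 > -8: n > 2*cnt - 11 && (2*n < 2*cnt + 3 ==> 3*m + u == -10)
Before cnt := m + 9: n > 2*m + 7 && (2*n < 2*m + 21 ==> 3*m + u == -10)
Answer: WP = n > 2*m + 7 && (2*n < 2*m + 21 ==> 3*m + u == -10)


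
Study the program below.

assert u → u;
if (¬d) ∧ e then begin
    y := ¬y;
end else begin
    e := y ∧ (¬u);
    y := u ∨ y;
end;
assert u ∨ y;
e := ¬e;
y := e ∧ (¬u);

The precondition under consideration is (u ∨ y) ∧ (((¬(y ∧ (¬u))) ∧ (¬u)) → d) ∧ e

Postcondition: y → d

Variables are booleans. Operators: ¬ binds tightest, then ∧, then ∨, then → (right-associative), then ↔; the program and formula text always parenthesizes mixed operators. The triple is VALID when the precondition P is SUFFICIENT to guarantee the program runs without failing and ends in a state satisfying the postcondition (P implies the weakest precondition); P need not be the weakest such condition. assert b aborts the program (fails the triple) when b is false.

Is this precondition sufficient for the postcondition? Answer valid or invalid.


Working backward. After the program, y → d must hold.
Before y := e ∧ (¬u): (e ∧ (¬u)) → d
Before e := ¬e: ((¬e) ∧ (¬u)) → d
Before assert u ∨ y: (u ∨ y) ∧ (((¬e) ∧ (¬u)) → d)
Then branch requires (u ∨ (¬y)) ∧ (((¬e) ∧ (¬u)) → d); else branch requires (u ∨ y) ∧ (((¬(y ∧ (¬u))) ∧ (¬u)) → d).
Before the if: (((¬d) ∧ e) → ((u ∨ (¬y)) ∧ (((¬e) ∧ (¬u)) → d))) ∧ ((¬((¬d) ∧ e)) → ((u ∨ y) ∧ (((¬(y ∧ (¬u))) ∧ (¬u)) → d)))
Before assert u → u: (((¬d) ∧ e) → ((u ∨ (¬y)) ∧ (((¬e) ∧ (¬u)) → d))) ∧ ((¬((¬d) ∧ e)) → ((u ∨ y) ∧ (((¬(y ∧ (¬u))) ∧ (¬u)) → d)))
The weakest precondition is (((¬d) ∧ e) → ((u ∨ (¬y)) ∧ (((¬e) ∧ (¬u)) → d))) ∧ ((¬((¬d) ∧ e)) → ((u ∨ y) ∧ (((¬(y ∧ (¬u))) ∧ (¬u)) → d))).
Check whether (u ∨ y) ∧ (((¬(y ∧ (¬u))) ∧ (¬u)) → d) ∧ e implies it.
Countermodel: at the initial state d = false, e = true, u = false, y = true, the precondition holds but the weakest precondition fails.
Answer: invalid


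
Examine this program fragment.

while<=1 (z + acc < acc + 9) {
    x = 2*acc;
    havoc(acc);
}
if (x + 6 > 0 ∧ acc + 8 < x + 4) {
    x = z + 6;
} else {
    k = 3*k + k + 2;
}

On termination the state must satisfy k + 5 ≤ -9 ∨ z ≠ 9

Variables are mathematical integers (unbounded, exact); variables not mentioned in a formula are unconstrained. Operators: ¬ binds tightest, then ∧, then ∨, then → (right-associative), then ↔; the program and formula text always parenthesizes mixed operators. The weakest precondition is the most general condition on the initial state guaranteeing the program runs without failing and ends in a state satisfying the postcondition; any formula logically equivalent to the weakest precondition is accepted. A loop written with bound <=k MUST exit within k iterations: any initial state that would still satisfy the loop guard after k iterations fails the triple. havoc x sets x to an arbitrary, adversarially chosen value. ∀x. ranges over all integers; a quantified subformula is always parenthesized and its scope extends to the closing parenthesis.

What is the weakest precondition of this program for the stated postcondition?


Working backward. After the program, the postcondition k + 5 ≤ -9 ∨ z ≠ 9 must hold; in canonical form it is k ≤ -14 ∨ z ≠ 9.
Then branch requires k ≤ -14 ∨ z ≠ 9; else branch requires 4*k ≤ -16 ∨ z ≠ 9.
Before the if: ((x > -6 ∧ acc < x - 4) → (k ≤ -14 ∨ z ≠ 9)) ∧ ((¬(x > -6 ∧ acc < x - 4)) → (4*k ≤ -16 ∨ z ≠ 9))
Before the loop (bound <=1), unroll the exhaustion recursion (WP_0 = exit-now case; WP_j = one more guarded iteration, up to j = 1):
  WP_0: (¬(z < 9)) ∧ ((x > -6 ∧ acc < x - 4) → (k ≤ -14 ∨ z ≠ 9)) ∧ ((¬(x > -6 ∧ acc < x - 4)) → (4*k ≤ -16 ∨ z ≠ 9))
  WP_1: (z < 9 → (∀acc_1. ((¬(z < 9)) ∧ ((2*acc > -6 ∧ acc_1 < 2*acc - 4) → (k ≤ -14 ∨ z ≠ 9)) ∧ ((¬(2*acc > -6 ∧ acc_1 < 2*acc - 4)) → (4*k ≤ -16 ∨ z ≠ 9))))) ∧ ((¬(z < 9)) → (((x > -6 ∧ acc < x - 4) → (k ≤ -14 ∨ z ≠ 9)) ∧ ((¬(x > -6 ∧ acc < x - 4)) → (4*k ≤ -16 ∨ z ≠ 9))))
So before the loop: (z < 9 → (∀acc_1. ((¬(z < 9)) ∧ ((2*acc > -6 ∧ acc_1 < 2*acc - 4) → (k ≤ -14 ∨ z ≠ 9)) ∧ ((¬(2*acc > -6 ∧ acc_1 < 2*acc - 4)) → (4*k ≤ -16 ∨ z ≠ 9))))) ∧ ((¬(z < 9)) → (((x > -6 ∧ acc < x - 4) → (k ≤ -14 ∨ z ≠ 9)) ∧ ((¬(x > -6 ∧ acc < x - 4)) → (4*k ≤ -16 ∨ z ≠ 9))))
Answer: WP = (z < 9 → (∀acc_1. ((¬(z < 9)) ∧ ((2*acc > -6 ∧ acc_1 < 2*acc - 4) → (k ≤ -14 ∨ z ≠ 9)) ∧ ((¬(2*acc > -6 ∧ acc_1 < 2*acc - 4)) → (4*k ≤ -16 ∨ z ≠ 9))))) ∧ ((¬(z < 9)) → (((x > -6 ∧ acc < x - 4) → (k ≤ -14 ∨ z ≠ 9)) ∧ ((¬(x > -6 ∧ acc < x - 4)) → (4*k ≤ -16 ∨ z ≠ 9))))


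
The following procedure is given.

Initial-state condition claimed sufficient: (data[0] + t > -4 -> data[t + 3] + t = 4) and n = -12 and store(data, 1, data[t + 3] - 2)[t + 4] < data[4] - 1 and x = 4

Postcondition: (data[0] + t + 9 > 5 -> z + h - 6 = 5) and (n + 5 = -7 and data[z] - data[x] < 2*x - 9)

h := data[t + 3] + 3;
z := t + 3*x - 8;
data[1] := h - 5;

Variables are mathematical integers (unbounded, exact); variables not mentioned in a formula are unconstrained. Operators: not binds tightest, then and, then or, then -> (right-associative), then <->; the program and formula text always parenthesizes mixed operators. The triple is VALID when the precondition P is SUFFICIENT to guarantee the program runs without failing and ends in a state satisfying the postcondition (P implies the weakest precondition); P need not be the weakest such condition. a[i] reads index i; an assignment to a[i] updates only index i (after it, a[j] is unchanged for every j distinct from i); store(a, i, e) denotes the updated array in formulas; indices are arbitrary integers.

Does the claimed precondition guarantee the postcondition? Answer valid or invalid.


Working backward. After the program, the postcondition (data[0] + t + 9 > 5 -> z + h - 6 = 5) and (n + 5 = -7 and data[z] - data[x] < 2*x - 9) must hold; in canonical form it is (data[0] + t > -4 -> h + z = 11) and n = -12 and data[z] < data[x] + 2*x - 9.
Before data[1] := h - 5: (data[0] + t > -4 -> h + z = 11) and n = -12 and store(data, 1, h - 5)[z] < store(data, 1, h - 5)[x] + 2*x - 9
Before z := t + 3*x - 8: (data[0] + t > -4 -> h + t + 3*x = 19) and n = -12 and store(data, 1, h - 5)[t + 3*x - 8] < store(data, 1, h - 5)[x] + 2*x - 9
Before h := data[t + 3] + 3: (data[0] + t > -4 -> data[t + 3] + t + 3*x = 16) and n = -12 and store(data, 1, data[t + 3] - 2)[t + 3*x - 8] < store(data, 1, data[t + 3] - 2)[x] + 2*x - 9
The weakest precondition is (data[0] + t > -4 -> data[t + 3] + t + 3*x = 16) and n = -12 and store(data, 1, data[t + 3] - 2)[t + 3*x - 8] < store(data, 1, data[t + 3] - 2)[x] + 2*x - 9.
Check whether (data[0] + t > -4 -> data[t + 3] + t = 4) and n = -12 and store(data, 1, data[t + 3] - 2)[t + 4] < data[4] - 1 and x = 4 implies it.
Every state satisfying the precondition satisfies the weakest precondition: the implication holds.
Answer: valid


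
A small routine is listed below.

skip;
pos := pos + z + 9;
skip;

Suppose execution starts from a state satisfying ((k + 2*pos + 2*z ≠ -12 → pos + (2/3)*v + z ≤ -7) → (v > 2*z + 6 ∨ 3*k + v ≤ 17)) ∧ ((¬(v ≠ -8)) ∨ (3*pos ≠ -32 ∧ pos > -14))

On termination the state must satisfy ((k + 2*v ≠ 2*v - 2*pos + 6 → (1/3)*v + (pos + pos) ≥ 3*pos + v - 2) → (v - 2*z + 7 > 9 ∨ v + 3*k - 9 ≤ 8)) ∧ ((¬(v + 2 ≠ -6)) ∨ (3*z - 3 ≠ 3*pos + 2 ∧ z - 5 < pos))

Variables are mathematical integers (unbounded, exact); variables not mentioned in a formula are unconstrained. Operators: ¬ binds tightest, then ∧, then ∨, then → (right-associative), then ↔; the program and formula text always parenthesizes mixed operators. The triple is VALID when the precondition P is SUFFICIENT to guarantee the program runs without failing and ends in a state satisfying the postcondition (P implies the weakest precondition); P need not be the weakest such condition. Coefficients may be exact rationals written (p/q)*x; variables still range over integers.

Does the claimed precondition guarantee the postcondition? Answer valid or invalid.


Working backward. After the program, the postcondition ((k + 2*v ≠ 2*v - 2*pos + 6 → (1/3)*v + (pos + pos) ≥ 3*pos + v - 2) → (v - 2*z + 7 > 9 ∨ v + 3*k - 9 ≤ 8)) ∧ ((¬(v + 2 ≠ -6)) ∨ (3*z - 3 ≠ 3*pos + 2 ∧ z - 5 < pos)) must hold; in canonical form it is ((k + 2*pos ≠ 6 → pos + (2/3)*v ≤ 2) → (v > 2*z + 2 ∨ 3*k + v ≤ 17)) ∧ ((¬(v ≠ -8)) ∨ (3*z ≠ 3*pos + 5 ∧ z < pos + 5)).
Before skip: ((k + 2*pos ≠ 6 → pos + (2/3)*v ≤ 2) → (v > 2*z + 2 ∨ 3*k + v ≤ 17)) ∧ ((¬(v ≠ -8)) ∨ (3*z ≠ 3*pos + 5 ∧ z < pos + 5))
Before pos := pos + z + 9: ((k + 2*pos + 2*z ≠ -12 → pos + (2/3)*v + z ≤ -7) → (v > 2*z + 2 ∨ 3*k + v ≤ 17)) ∧ ((¬(v ≠ -8)) ∨ (3*pos ≠ -32 ∧ pos > -14))
Before skip: ((k + 2*pos + 2*z ≠ -12 → pos + (2/3)*v + z ≤ -7) → (v > 2*z + 2 ∨ 3*k + v ≤ 17)) ∧ ((¬(v ≠ -8)) ∨ (3*pos ≠ -32 ∧ pos > -14))
The weakest precondition is ((k + 2*pos + 2*z ≠ -12 → pos + (2/3)*v + z ≤ -7) → (v > 2*z + 2 ∨ 3*k + v ≤ 17)) ∧ ((¬(v ≠ -8)) ∨ (3*pos ≠ -32 ∧ pos > -14)).
Check whether ((k + 2*pos + 2*z ≠ -12 → pos + (2/3)*v + z ≤ -7) → (v > 2*z + 6 ∨ 3*k + v ≤ 17)) ∧ ((¬(v ≠ -8)) ∨ (3*pos ≠ -32 ∧ pos > -14)) implies it.
Every state satisfying the precondition satisfies the weakest precondition: the implication holds.
Answer: valid


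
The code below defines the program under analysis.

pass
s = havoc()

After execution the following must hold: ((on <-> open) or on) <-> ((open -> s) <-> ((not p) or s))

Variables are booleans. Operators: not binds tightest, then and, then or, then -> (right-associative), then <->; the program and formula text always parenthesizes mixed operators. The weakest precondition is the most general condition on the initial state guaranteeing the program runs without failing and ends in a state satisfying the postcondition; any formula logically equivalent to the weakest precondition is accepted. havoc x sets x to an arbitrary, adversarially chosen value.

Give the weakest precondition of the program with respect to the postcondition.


Working backward. After the program, ((on <-> open) or on) <-> ((open -> s) <-> ((not p) or s)) must hold.
Before havoc s: ((on <-> open) or on) and (((on <-> open) or on) <-> ((not open) <-> (not p)))
Before skip: ((on <-> open) or on) and (((on <-> open) or on) <-> ((not open) <-> (not p)))
Answer: WP = ((on <-> open) or on) and (((on <-> open) or on) <-> ((not open) <-> (not p)))


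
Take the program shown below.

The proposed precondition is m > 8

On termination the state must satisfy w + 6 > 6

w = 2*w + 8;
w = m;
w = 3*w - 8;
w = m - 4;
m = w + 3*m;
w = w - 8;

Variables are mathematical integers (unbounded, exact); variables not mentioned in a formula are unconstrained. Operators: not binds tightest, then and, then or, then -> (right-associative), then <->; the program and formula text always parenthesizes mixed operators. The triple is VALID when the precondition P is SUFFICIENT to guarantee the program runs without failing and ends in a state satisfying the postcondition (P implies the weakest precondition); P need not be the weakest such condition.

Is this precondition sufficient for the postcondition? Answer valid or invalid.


Working backward. After the program, the postcondition w + 6 > 6 must hold; in canonical form it is w > 0.
Before w := w - 8: w > 8
Before m := w + 3*m: w > 8
Before w := m - 4: m > 12
Before w := 3*w - 8: m > 12
Before w := m: m > 12
Before w := 2*w + 8: m > 12
The weakest precondition is m > 12.
Check whether m > 8 implies it.
Countermodel: at the initial state m = 9, the precondition holds but the weakest precondition fails.
Answer: invalid


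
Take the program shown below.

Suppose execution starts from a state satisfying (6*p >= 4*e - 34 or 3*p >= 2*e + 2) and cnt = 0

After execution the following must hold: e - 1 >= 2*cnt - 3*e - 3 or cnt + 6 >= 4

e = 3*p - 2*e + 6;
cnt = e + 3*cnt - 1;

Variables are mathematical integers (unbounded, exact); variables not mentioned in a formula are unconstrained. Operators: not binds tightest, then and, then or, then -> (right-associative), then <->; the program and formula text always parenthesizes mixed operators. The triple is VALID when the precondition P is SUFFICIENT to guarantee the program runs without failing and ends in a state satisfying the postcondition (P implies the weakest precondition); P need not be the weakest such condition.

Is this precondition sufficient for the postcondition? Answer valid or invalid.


Working backward. After the program, the postcondition e - 1 >= 2*cnt - 3*e - 3 or cnt + 6 >= 4 must hold; in canonical form it is 4*e >= 2*cnt - 2 or cnt >= -2.
Before cnt := e + 3*cnt - 1: 2*e >= 6*cnt - 4 or 3*cnt + e >= -1
Before e := 3*p - 2*e + 6: 6*p >= 6*cnt + 4*e - 16 or 3*cnt + 3*p >= 2*e - 7
The weakest precondition is 6*p >= 6*cnt + 4*e - 16 or 3*cnt + 3*p >= 2*e - 7.
Check whether (6*p >= 4*e - 34 or 3*p >= 2*e + 2) and cnt = 0 implies it.
Countermodel: at the initial state cnt = 0, e = 3, p = -1, the precondition holds but the weakest precondition fails.
Answer: invalid


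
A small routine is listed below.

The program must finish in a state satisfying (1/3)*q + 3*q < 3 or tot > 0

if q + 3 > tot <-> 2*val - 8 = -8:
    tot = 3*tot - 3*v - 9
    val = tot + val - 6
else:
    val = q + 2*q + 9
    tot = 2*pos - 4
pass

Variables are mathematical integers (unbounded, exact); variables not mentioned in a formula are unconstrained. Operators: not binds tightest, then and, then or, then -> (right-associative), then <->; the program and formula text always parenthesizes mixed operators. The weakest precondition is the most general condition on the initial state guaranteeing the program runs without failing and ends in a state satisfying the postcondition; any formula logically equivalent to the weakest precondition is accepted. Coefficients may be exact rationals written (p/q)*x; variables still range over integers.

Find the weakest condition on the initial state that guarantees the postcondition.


Working backward. After the program, the postcondition (1/3)*q + 3*q < 3 or tot > 0 must hold; in canonical form it is (10/3)*q < 3 or tot > 0.
Before skip: (10/3)*q < 3 or tot > 0
Then branch requires (10/3)*q < 3 or 3*tot > 3*v + 9; else branch requires (10/3)*q < 3 or 2*pos > 4.
Before the if: ((q > tot - 3 <-> 2*val = 0) -> ((10/3)*q < 3 or 3*tot > 3*v + 9)) and ((not (q > tot - 3 <-> 2*val = 0)) -> ((10/3)*q < 3 or 2*pos > 4))
Answer: WP = ((q > tot - 3 <-> 2*val = 0) -> ((10/3)*q < 3 or 3*tot > 3*v + 9)) and ((not (q > tot - 3 <-> 2*val = 0)) -> ((10/3)*q < 3 or 2*pos > 4))


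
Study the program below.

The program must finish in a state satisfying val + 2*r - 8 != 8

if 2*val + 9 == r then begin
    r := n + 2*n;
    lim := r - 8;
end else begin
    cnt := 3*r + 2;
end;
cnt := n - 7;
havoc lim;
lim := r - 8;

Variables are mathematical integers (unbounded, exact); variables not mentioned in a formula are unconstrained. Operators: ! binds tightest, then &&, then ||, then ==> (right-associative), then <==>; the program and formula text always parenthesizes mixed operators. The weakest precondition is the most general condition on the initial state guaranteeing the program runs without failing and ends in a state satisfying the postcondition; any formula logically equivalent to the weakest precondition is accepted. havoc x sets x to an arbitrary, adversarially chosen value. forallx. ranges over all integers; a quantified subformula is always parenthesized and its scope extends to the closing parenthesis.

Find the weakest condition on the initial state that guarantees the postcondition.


Working backward. After the program, the postcondition val + 2*r - 8 != 8 must hold; in canonical form it is 2*r + val != 16.
Before lim := r - 8: 2*r + val != 16
Before havoc lim: 2*r + val != 16
Before cnt := n - 7: 2*r + val != 16
Then branch requires 6*n + val != 16; else branch requires 2*r + val != 16.
Before the if: (2*val == r - 9 ==> 6*n + val != 16) && ((!(2*val == r - 9)) ==> 2*r + val != 16)
Answer: WP = (2*val == r - 9 ==> 6*n + val != 16) && ((!(2*val == r - 9)) ==> 2*r + val != 16)


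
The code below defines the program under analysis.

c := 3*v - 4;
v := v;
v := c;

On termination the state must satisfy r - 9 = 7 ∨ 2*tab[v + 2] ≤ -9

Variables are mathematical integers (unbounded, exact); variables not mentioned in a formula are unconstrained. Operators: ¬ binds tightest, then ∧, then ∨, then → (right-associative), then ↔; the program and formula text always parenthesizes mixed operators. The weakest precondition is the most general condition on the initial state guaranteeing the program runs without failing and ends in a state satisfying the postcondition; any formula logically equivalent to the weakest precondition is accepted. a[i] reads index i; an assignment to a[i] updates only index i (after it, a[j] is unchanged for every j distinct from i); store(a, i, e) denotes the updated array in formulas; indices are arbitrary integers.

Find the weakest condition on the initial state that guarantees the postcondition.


Working backward. After the program, the postcondition r - 9 = 7 ∨ 2*tab[v + 2] ≤ -9 must hold; in canonical form it is r = 16 ∨ 2*tab[v + 2] ≤ -9.
Before v := c: r = 16 ∨ 2*tab[c + 2] ≤ -9
Before v := v: r = 16 ∨ 2*tab[c + 2] ≤ -9
Before c := 3*v - 4: r = 16 ∨ 2*tab[3*v - 2] ≤ -9
Answer: WP = r = 16 ∨ 2*tab[3*v - 2] ≤ -9


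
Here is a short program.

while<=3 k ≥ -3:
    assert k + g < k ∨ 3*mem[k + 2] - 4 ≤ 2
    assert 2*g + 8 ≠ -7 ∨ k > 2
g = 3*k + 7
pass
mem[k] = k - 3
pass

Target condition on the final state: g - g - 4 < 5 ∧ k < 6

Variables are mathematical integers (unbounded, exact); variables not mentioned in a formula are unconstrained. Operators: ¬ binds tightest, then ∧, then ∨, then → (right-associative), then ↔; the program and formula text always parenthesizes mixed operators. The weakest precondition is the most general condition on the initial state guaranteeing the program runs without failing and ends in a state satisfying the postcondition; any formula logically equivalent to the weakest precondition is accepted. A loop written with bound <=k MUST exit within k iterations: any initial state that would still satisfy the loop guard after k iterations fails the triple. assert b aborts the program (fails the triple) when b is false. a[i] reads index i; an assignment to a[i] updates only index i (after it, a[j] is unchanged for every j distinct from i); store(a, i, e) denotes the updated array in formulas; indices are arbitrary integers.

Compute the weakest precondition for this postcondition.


Working backward. After the program, the postcondition g - g - 4 < 5 ∧ k < 6 must hold; in canonical form it is k < 6.
Before skip: k < 6
Before mem[k] := k - 3: k < 6
Before skip: k < 6
Before g := 3*k + 7: k < 6
Before the loop (bound <=3), unroll the exhaustion recursion (WP_0 = exit-now case; WP_j = one more guarded iteration, up to j = 3):
  WP_0: (¬(k ≥ -3)) ∧ k < 6
  WP_1: (k ≥ -3 → ((g < 0 ∨ 3*mem[k + 2] ≤ 6) ∧ (2*g ≠ -15 ∨ k > 2) ∧ (¬(k ≥ -3)) ∧ k < 6)) ∧ ((¬(k ≥ -3)) → k < 6)
  WP_2: (k ≥ -3 → ((g < 0 ∨ 3*mem[k + 2] ≤ 6) ∧ (2*g ≠ -15 ∨ k > 2) ∧ (k ≥ -3 → ((g < 0 ∨ 3*mem[k + 2] ≤ 6) ∧ (2*g ≠ -15 ∨ k > 2) ∧ (¬(k ≥ -3)) ∧ k < 6)) ∧ ((¬(k ≥ -3)) → k < 6))) ∧ ((¬(k ≥ -3)) → k < 6)
  WP_3: (k ≥ -3 → ((g < 0 ∨ 3*mem[k + 2] ≤ 6) ∧ (2*g ≠ -15 ∨ k > 2) ∧ (k ≥ -3 → ((g < 0 ∨ 3*mem[k + 2] ≤ 6) ∧ (2*g ≠ -15 ∨ k > 2) ∧ (k ≥ -3 → ((g < 0 ∨ 3*mem[k + 2] ≤ 6) ∧ (2*g ≠ -15 ∨ k > 2) ∧ (¬(k ≥ -3)) ∧ k < 6)) ∧ ((¬(k ≥ -3)) → k < 6))) ∧ ((¬(k ≥ -3)) → k < 6))) ∧ ((¬(k ≥ -3)) → k < 6)
So before the loop: (k ≥ -3 → ((g < 0 ∨ 3*mem[k + 2] ≤ 6) ∧ (2*g ≠ -15 ∨ k > 2) ∧ (k ≥ -3 → ((g < 0 ∨ 3*mem[k + 2] ≤ 6) ∧ (2*g ≠ -15 ∨ k > 2) ∧ (k ≥ -3 → ((g < 0 ∨ 3*mem[k + 2] ≤ 6) ∧ (2*g ≠ -15 ∨ k > 2) ∧ (¬(k ≥ -3)) ∧ k < 6)) ∧ ((¬(k ≥ -3)) → k < 6))) ∧ ((¬(k ≥ -3)) → k < 6))) ∧ ((¬(k ≥ -3)) → k < 6)
Answer: WP = (k ≥ -3 → ((g < 0 ∨ 3*mem[k + 2] ≤ 6) ∧ (2*g ≠ -15 ∨ k > 2) ∧ (k ≥ -3 → ((g < 0 ∨ 3*mem[k + 2] ≤ 6) ∧ (2*g ≠ -15 ∨ k > 2) ∧ (k ≥ -3 → ((g < 0 ∨ 3*mem[k + 2] ≤ 6) ∧ (2*g ≠ -15 ∨ k > 2) ∧ (¬(k ≥ -3)) ∧ k < 6)) ∧ ((¬(k ≥ -3)) → k < 6))) ∧ ((¬(k ≥ -3)) → k < 6))) ∧ ((¬(k ≥ -3)) → k < 6)


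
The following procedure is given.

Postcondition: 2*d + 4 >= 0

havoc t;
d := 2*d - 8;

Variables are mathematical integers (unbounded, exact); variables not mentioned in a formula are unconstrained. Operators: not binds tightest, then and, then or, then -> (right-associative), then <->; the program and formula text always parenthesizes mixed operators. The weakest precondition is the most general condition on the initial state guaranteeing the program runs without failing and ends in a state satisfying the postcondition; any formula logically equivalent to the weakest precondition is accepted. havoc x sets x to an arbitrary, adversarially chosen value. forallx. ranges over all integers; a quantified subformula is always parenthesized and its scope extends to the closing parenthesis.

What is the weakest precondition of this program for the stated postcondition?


Working backward. After the program, the postcondition 2*d + 4 >= 0 must hold; in canonical form it is 2*d >= -4.
Before d := 2*d - 8: 4*d >= 12
Before havoc t: 4*d >= 12
Answer: WP = 4*d >= 12


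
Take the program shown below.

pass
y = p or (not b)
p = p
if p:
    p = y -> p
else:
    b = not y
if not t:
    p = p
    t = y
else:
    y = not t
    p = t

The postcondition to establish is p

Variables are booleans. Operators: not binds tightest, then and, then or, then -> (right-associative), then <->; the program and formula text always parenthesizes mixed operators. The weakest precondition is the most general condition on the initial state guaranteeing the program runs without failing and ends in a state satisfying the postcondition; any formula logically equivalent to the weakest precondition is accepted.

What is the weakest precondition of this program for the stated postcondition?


Working backward. After the program, p must hold.
Then branch requires p; else branch requires t.
Before the if: (not t) -> p
Then branch requires (not t) -> (y -> p); else branch requires (not t) -> p.
Before the if: (p -> ((not t) -> (y -> p))) and ((not p) -> ((not t) -> p))
Before p := p: (p -> ((not t) -> (y -> p))) and ((not p) -> ((not t) -> p))
Before y := p or (not b): (p -> ((not t) -> ((p or (not b)) -> p))) and ((not p) -> ((not t) -> p))
Before skip: (p -> ((not t) -> ((p or (not b)) -> p))) and ((not p) -> ((not t) -> p))
Answer: WP = (p -> ((not t) -> ((p or (not b)) -> p))) and ((not p) -> ((not t) -> p))


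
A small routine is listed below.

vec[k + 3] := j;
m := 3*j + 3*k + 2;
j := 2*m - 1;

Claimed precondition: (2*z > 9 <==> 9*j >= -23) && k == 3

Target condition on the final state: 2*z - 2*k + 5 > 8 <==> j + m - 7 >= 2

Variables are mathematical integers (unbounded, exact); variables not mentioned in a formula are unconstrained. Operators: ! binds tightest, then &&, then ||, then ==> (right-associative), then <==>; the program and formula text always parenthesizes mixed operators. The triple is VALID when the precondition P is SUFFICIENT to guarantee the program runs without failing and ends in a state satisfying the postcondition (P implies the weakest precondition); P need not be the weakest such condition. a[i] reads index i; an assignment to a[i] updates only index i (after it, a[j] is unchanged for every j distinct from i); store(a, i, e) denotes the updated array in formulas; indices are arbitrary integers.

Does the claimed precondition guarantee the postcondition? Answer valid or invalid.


Working backward. After the program, the postcondition 2*z - 2*k + 5 > 8 <==> j + m - 7 >= 2 must hold; in canonical form it is 2*z > 2*k + 3 <==> j + m >= 9.
Before j := 2*m - 1: 2*z > 2*k + 3 <==> 3*m >= 10
Before m := 3*j + 3*k + 2: 2*z > 2*k + 3 <==> 9*j + 9*k >= 4
Before vec[k + 3] := j: 2*z > 2*k + 3 <==> 9*j + 9*k >= 4
The weakest precondition is 2*z > 2*k + 3 <==> 9*j + 9*k >= 4.
Check whether (2*z > 9 <==> 9*j >= -23) && k == 3 implies it.
Every state satisfying the precondition satisfies the weakest precondition: the implication holds.
Answer: valid


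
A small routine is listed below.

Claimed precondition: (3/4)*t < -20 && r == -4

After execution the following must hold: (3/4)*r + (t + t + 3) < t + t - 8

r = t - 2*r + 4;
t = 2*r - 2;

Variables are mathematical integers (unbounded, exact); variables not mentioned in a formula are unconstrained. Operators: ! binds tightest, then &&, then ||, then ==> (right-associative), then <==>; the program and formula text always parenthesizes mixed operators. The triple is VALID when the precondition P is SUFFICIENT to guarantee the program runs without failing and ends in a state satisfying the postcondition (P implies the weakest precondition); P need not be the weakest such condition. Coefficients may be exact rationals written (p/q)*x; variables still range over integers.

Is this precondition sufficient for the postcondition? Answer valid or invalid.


Working backward. After the program, the postcondition (3/4)*r + (t + t + 3) < t + t - 8 must hold; in canonical form it is (3/4)*r < -11.
Before t := 2*r - 2: (3/4)*r < -11
Before r := t - 2*r + 4: (3/4)*t < (3/2)*r - 14
The weakest precondition is (3/4)*t < (3/2)*r - 14.
Check whether (3/4)*t < -20 && r == -4 implies it.
Every state satisfying the precondition satisfies the weakest precondition: the implication holds.
Answer: valid


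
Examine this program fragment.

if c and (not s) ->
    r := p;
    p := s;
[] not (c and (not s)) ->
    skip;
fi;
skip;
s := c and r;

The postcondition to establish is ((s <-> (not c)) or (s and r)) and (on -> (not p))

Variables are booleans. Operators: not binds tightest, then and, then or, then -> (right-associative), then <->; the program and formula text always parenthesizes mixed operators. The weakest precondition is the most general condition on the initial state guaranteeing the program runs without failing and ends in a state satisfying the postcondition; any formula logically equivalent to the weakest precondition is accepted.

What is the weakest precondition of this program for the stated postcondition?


Working backward. After the program, ((s <-> (not c)) or (s and r)) and (on -> (not p)) must hold.
Before s := c and r: (((c and r) <-> (not c)) or (c and r)) and (on -> (not p))
Before skip: (((c and r) <-> (not c)) or (c and r)) and (on -> (not p))
Then branch requires (((c and p) <-> (not c)) or (c and p)) and (on -> (not s)); else branch requires (((c and r) <-> (not c)) or (c and r)) and (on -> (not p)).
Before the if: ((c and (not s)) -> ((((c and p) <-> (not c)) or (c and p)) and (on -> (not s)))) and ((not (c and (not s))) -> ((((c and r) <-> (not c)) or (c and r)) and (on -> (not p))))
Answer: WP = ((c and (not s)) -> ((((c and p) <-> (not c)) or (c and p)) and (on -> (not s)))) and ((not (c and (not s))) -> ((((c and r) <-> (not c)) or (c and r)) and (on -> (not p))))


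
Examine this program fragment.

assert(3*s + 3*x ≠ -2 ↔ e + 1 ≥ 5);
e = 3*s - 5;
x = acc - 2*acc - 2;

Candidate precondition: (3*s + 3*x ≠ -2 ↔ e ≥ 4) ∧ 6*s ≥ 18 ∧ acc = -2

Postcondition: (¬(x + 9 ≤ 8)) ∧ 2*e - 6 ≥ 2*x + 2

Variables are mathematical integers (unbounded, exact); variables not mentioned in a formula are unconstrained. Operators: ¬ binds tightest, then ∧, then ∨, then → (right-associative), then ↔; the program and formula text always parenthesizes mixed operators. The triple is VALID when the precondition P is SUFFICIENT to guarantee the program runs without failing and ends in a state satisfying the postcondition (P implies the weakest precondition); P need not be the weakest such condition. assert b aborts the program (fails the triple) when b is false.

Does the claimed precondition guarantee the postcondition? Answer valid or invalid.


Working backward. After the program, the postcondition (¬(x + 9 ≤ 8)) ∧ 2*e - 6 ≥ 2*x + 2 must hold; in canonical form it is (¬(x ≤ -1)) ∧ 2*e ≥ 2*x + 8.
Before x := acc - 2*acc - 2: (¬(acc ≥ -1)) ∧ 2*acc + 2*e ≥ 4
Before e := 3*s - 5: (¬(acc ≥ -1)) ∧ 2*acc + 6*s ≥ 14
Before assert 3*s + 3*x ≠ -2 ↔ e + 1 ≥ 5: (3*s + 3*x ≠ -2 ↔ e ≥ 4) ∧ (¬(acc ≥ -1)) ∧ 2*acc + 6*s ≥ 14
The weakest precondition is (3*s + 3*x ≠ -2 ↔ e ≥ 4) ∧ (¬(acc ≥ -1)) ∧ 2*acc + 6*s ≥ 14.
Check whether (3*s + 3*x ≠ -2 ↔ e ≥ 4) ∧ 6*s ≥ 18 ∧ acc = -2 implies it.
Every state satisfying the precondition satisfies the weakest precondition: the implication holds.
Answer: valid


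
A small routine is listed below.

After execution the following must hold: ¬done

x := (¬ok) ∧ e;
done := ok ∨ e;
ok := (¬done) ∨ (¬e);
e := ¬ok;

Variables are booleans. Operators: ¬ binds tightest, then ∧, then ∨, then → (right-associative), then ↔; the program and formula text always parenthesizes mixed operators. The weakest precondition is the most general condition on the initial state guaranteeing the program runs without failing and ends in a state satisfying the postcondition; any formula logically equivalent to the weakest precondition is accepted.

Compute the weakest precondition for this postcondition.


Working backward. After the program, ¬done must hold.
Before e := ¬ok: ¬done
Before ok := (¬done) ∨ (¬e): ¬done
Before done := ok ∨ e: ¬(ok ∨ e)
Before x := (¬ok) ∧ e: ¬(ok ∨ e)
Answer: WP = ¬(ok ∨ e)


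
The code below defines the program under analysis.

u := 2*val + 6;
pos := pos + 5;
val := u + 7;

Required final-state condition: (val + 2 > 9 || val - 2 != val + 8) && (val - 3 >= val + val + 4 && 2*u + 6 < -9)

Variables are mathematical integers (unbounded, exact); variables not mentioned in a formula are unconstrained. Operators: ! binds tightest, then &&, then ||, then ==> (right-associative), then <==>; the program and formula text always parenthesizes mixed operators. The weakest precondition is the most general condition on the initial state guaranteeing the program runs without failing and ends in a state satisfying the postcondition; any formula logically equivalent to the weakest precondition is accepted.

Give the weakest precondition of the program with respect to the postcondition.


Working backward. After the program, the postcondition (val + 2 > 9 || val - 2 != val + 8) && (val - 3 >= val + val + 4 && 2*u + 6 < -9) must hold; in canonical form it is val <= -7 && 2*u < -15.
Before val := u + 7: u <= -14 && 2*u < -15
Before pos := pos + 5: u <= -14 && 2*u < -15
Before u := 2*val + 6: 2*val <= -20 && 4*val < -27
Answer: WP = 2*val <= -20 && 4*val < -27


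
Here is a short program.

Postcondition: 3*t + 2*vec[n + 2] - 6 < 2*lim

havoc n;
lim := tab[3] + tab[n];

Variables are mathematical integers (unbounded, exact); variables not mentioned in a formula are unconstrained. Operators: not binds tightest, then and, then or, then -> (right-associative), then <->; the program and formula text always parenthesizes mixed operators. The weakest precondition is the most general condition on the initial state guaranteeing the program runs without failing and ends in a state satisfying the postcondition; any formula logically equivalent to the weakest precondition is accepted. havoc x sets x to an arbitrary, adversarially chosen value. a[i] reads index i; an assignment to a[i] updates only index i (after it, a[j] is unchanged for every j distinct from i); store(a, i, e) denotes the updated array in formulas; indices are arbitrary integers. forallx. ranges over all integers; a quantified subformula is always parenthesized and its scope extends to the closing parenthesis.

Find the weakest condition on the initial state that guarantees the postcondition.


Working backward. After the program, the postcondition 3*t + 2*vec[n + 2] - 6 < 2*lim must hold; in canonical form it is 2*vec[n + 2] + 3*t < 2*lim + 6.
Before lim := tab[3] + tab[n]: 2*vec[n + 2] + 3*t < 2*tab[3] + 2*tab[n] + 6
Before havoc n: forall n_1. 2*vec[n_1 + 2] + 3*t < 2*tab[3] + 2*tab[n_1] + 6
Answer: WP = forall n_1. 2*vec[n_1 + 2] + 3*t < 2*tab[3] + 2*tab[n_1] + 6


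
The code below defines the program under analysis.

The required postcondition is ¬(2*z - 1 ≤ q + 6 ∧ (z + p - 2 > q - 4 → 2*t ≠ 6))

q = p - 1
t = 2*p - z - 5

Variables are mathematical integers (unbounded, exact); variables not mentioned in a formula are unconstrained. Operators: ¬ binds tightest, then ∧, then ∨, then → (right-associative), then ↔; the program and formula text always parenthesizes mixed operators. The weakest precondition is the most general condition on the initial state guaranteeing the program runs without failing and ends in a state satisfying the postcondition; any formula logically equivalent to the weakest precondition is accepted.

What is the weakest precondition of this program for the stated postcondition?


Working backward. After the program, the postcondition ¬(2*z - 1 ≤ q + 6 ∧ (z + p - 2 > q - 4 → 2*t ≠ 6)) must hold; in canonical form it is ¬(2*z ≤ q + 7 ∧ (p + z > q - 2 → 2*t ≠ 6)).
Before t := 2*p - z - 5: ¬(2*z ≤ q + 7 ∧ (p + z > q - 2 → 4*p ≠ 2*z + 16))
Before q := p - 1: ¬(2*z ≤ p + 6 ∧ (z > -3 → 4*p ≠ 2*z + 16))
Answer: WP = ¬(2*z ≤ p + 6 ∧ (z > -3 → 4*p ≠ 2*z + 16))


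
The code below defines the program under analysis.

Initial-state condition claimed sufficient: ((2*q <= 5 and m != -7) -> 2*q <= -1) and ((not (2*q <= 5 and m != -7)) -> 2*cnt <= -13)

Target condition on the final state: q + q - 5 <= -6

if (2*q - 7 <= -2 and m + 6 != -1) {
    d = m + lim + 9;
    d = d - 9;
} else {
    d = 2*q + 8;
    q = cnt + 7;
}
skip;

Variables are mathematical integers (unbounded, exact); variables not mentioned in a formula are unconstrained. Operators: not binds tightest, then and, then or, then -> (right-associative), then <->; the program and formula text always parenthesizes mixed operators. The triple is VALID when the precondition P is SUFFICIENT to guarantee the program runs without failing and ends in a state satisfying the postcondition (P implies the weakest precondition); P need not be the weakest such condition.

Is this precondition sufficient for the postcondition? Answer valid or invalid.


Working backward. After the program, the postcondition q + q - 5 <= -6 must hold; in canonical form it is 2*q <= -1.
Before skip: 2*q <= -1
Then branch requires 2*q <= -1; else branch requires 2*cnt <= -15.
Before the if: ((2*q <= 5 and m != -7) -> 2*q <= -1) and ((not (2*q <= 5 and m != -7)) -> 2*cnt <= -15)
The weakest precondition is ((2*q <= 5 and m != -7) -> 2*q <= -1) and ((not (2*q <= 5 and m != -7)) -> 2*cnt <= -15).
Check whether ((2*q <= 5 and m != -7) -> 2*q <= -1) and ((not (2*q <= 5 and m != -7)) -> 2*cnt <= -13) implies it.
Countermodel: at the initial state cnt = -7, m = -6, q = 3, the precondition holds but the weakest precondition fails.
Answer: invalid


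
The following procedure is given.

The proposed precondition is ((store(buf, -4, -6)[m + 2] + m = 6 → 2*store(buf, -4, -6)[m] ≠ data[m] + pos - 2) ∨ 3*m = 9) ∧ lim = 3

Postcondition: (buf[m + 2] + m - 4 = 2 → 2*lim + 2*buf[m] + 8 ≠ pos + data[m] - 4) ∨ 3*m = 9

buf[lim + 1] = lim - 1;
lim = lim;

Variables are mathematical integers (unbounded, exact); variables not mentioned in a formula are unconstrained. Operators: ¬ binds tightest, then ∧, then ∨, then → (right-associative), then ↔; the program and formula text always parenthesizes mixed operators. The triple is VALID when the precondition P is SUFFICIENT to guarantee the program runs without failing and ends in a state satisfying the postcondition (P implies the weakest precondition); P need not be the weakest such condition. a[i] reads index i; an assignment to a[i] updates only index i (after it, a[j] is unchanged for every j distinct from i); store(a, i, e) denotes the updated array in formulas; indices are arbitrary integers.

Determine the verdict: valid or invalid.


Working backward. After the program, the postcondition (buf[m + 2] + m - 4 = 2 → 2*lim + 2*buf[m] + 8 ≠ pos + data[m] - 4) ∨ 3*m = 9 must hold; in canonical form it is (buf[m + 2] + m = 6 → 2*buf[m] + 2*lim ≠ data[m] + pos - 12) ∨ 3*m = 9.
Before lim := lim: (buf[m + 2] + m = 6 → 2*buf[m] + 2*lim ≠ data[m] + pos - 12) ∨ 3*m = 9
Before buf[lim + 1] := lim - 1: (store(buf, lim + 1, lim - 1)[m + 2] + m = 6 → 2*store(buf, lim + 1, lim - 1)[m] + 2*lim ≠ data[m] + pos - 12) ∨ 3*m = 9
The weakest precondition is (store(buf, lim + 1, lim - 1)[m + 2] + m = 6 → 2*store(buf, lim + 1, lim - 1)[m] + 2*lim ≠ data[m] + pos - 12) ∨ 3*m = 9.
Check whether ((store(buf, -4, -6)[m + 2] + m = 6 → 2*store(buf, -4, -6)[m] ≠ data[m] + pos - 2) ∨ 3*m = 9) ∧ lim = 3 implies it.
Countermodel: at the initial state buf = {[-4] = 7, [1] = 0, [3] = 5, [4] = 7, elsewhere 7}, data = {[-4] = 0, [1] = 0, [3] = 0, [4] = 0, elsewhere 0}, lim = 3, m = 1, pos = 18, the precondition holds but the weakest precondition fails.
Answer: invalid
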